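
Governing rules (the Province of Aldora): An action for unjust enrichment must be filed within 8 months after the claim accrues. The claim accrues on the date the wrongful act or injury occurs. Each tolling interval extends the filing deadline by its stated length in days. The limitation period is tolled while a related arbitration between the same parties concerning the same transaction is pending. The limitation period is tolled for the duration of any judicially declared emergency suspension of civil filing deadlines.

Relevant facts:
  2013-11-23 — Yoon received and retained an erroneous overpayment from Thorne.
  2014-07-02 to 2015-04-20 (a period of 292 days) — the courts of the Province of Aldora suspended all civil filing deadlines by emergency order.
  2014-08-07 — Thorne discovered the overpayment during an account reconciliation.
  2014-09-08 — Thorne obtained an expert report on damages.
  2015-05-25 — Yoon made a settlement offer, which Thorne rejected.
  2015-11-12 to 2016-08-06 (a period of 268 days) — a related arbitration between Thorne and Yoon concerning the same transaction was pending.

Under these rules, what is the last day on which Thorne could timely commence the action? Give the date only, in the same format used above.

2015-05-11

The claim accrued on 2013-11-23, when the wrongful act occurred; under the stated occurrence rule the 2014-08-07 discovery does not delay accrual.
The untolled deadline — 8 months after 2013-11-23 — is 2014-07-23.
The period was tolled for 292 days by the emergency suspension of filing deadlines (2014-07-02 to 2015-04-20), pushing the deadline to 2015-05-11.
The pending related arbitration from 2015-11-12 to 2016-08-06 began after the period had already run on 2015-05-11, so it has no tolling effect.
None of the other events listed affects the running of the period under the stated rules.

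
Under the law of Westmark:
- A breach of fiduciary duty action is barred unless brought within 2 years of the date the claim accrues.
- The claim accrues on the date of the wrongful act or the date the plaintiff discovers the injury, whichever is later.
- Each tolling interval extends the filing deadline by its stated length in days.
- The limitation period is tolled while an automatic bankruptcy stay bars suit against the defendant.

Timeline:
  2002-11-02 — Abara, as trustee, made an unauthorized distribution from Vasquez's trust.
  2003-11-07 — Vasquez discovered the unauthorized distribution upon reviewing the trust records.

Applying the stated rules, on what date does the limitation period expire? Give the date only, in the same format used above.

The claim accrued on 2003-11-07 — the later of the 2002-11-02 act and the 2003-11-07 discovery.
2 years from 2003-11-07 is 2005-11-07.

2005-11-07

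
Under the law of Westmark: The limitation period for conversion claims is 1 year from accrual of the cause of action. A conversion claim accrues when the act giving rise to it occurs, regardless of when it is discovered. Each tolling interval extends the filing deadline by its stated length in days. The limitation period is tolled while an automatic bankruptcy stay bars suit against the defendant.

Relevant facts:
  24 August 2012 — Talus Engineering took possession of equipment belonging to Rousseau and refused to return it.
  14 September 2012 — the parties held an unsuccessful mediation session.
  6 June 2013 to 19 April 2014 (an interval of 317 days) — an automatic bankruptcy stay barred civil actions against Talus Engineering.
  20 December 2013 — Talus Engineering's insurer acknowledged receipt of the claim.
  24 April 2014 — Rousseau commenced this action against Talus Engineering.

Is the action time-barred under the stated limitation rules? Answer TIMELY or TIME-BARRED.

TIMELY

The cause of action accrued on 24 August 2012, the date of the act.
1 year from 24 August 2012 is 24 August 2013.
The automatic bankruptcy stay from 6 June 2013 to 19 April 2014 tolled the period for 317 days, extending the deadline to 7 July 2014.
Nothing else in the chronology tolls or restarts the period.
Filing on 24 April 2014 beat the 7 July 2014 deadline — the action is timely.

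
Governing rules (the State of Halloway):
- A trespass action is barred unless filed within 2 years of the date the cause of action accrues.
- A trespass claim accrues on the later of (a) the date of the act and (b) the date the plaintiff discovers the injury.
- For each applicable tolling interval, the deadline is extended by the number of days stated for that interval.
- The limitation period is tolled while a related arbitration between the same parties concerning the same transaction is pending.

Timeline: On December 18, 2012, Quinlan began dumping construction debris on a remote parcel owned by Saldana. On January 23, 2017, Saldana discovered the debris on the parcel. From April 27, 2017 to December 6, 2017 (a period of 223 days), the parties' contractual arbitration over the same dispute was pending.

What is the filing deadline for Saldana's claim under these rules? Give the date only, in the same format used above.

September 3, 2019

Because discovery on January 23, 2017 post-dates the December 18, 2012 act, accrual under the later-of rule falls on January 23, 2017.
2 years from January 23, 2017 is January 23, 2019.
The pending related arbitration from April 27, 2017 to December 6, 2017 tolled the period for 223 days, extending the deadline to September 3, 2019.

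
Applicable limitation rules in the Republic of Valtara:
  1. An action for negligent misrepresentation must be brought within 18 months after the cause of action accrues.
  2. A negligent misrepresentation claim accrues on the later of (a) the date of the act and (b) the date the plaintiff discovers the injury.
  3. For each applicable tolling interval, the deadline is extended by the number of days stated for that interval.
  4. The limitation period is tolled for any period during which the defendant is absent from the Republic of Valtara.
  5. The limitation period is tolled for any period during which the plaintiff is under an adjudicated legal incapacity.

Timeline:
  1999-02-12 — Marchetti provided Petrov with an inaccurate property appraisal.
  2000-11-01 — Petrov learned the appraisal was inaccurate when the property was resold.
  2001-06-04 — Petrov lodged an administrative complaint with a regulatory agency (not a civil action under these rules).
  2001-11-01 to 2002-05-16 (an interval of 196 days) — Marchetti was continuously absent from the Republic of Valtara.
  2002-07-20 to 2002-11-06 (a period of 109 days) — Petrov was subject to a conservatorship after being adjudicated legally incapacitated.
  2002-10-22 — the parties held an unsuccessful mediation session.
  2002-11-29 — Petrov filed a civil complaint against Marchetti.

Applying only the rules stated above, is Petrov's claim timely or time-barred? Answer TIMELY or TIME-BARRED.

Taking the later of the act (1999-02-12) and discovery (2000-11-01), the claim accrued on 2000-11-01.
Adding the 18 months base period to 2000-11-01 gives a deadline of 2002-05-01, before any tolling.
Because the defendant's absence from the jurisdiction ran from 2001-11-01 to 2002-05-16, the deadline is extended by 196 days to 2002-11-13.
The plaintiff's legal incapacity from 2002-07-20 to 2002-11-06 tolled the period for 109 days, extending the deadline to 2003-03-02.
Nothing else in the chronology tolls or restarts the period.
Petrov filed on 2002-11-29, before the 2003-03-02 deadline, so the action is timely.

TIMELY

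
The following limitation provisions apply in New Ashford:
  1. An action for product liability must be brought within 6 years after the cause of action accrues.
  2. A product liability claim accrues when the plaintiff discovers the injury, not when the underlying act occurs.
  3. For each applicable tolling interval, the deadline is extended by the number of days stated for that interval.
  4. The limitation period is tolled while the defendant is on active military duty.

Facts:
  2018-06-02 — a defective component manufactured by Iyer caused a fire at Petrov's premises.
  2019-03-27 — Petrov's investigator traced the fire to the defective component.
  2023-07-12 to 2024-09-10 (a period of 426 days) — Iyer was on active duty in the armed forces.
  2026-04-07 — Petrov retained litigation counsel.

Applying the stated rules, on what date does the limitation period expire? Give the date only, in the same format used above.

2026-05-27

The claim did not accrue until Petrov discovered the injury on 2019-03-27; the 2018-06-02 act date does not start the clock under the stated rule.
Adding the 6 years base period to 2019-03-27 gives a deadline of 2025-03-27, before any tolling.
The period was tolled for 426 days by the defendant's active military service (2023-07-12 to 2024-09-10), pushing the deadline to 2026-05-27.
None of the other events listed affects the running of the period under the stated rules.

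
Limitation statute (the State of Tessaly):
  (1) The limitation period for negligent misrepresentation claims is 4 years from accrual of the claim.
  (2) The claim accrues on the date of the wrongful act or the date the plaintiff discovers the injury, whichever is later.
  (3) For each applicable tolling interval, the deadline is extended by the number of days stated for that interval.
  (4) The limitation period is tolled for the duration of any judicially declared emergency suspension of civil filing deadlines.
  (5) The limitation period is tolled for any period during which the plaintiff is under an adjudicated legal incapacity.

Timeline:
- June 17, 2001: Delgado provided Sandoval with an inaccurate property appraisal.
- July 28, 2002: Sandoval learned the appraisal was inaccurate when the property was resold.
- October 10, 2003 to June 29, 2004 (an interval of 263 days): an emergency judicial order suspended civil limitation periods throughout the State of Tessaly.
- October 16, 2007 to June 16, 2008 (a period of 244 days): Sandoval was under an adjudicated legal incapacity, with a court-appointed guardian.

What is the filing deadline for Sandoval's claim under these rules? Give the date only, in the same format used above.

Taking the later of the act (June 17, 2001) and discovery (July 28, 2002), the claim accrued on July 28, 2002.
Adding the 4 years base period to July 28, 2002 gives a deadline of July 28, 2006, before any tolling.
The period was tolled for 263 days by the emergency suspension of filing deadlines (October 10, 2003 to June 29, 2004), pushing the deadline to April 17, 2007.
The plaintiff's legal incapacity from October 16, 2007 to June 16, 2008 began after the period had already run on April 17, 2007, so it has no tolling effect.

April 17, 2007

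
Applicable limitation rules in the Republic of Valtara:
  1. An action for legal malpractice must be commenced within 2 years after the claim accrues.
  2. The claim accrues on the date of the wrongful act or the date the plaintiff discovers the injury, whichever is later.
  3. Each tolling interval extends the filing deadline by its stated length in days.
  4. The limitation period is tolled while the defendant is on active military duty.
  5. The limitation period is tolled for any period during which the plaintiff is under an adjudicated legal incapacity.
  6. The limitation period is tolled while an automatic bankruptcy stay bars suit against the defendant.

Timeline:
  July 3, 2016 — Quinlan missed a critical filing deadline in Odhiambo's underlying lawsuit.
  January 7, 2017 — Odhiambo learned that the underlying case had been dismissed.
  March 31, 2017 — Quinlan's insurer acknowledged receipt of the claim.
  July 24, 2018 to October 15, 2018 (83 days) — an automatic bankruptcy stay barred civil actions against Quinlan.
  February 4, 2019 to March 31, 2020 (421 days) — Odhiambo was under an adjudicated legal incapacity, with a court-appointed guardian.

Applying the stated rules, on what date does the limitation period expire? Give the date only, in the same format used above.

May 25, 2020

Because discovery on January 7, 2017 post-dates the July 3, 2016 act, accrual under the later-of rule falls on January 7, 2017.
Adding the 2 years base period to January 7, 2017 gives a deadline of January 7, 2019, before any tolling.
The automatic bankruptcy stay from July 24, 2018 to October 15, 2018 tolled the period for 83 days, extending the deadline to March 31, 2019.
Because the plaintiff's legal incapacity ran from February 4, 2019 to March 31, 2020, the deadline is extended by 421 days to May 25, 2020.
None of the other events listed affects the running of the period under the stated rules.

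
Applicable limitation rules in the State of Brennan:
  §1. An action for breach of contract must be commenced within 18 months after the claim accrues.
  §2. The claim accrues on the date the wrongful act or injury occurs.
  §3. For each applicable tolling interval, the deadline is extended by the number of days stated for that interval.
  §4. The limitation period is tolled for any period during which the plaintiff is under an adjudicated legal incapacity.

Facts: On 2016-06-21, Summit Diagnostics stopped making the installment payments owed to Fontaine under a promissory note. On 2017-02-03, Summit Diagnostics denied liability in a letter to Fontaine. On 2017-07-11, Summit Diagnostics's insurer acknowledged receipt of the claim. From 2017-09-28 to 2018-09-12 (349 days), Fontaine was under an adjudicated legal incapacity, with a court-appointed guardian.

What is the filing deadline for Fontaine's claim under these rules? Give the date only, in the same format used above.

2018-12-05

The claim accrued on 2016-06-21, when the wrongful act occurred.
The untolled deadline — 18 months after 2016-06-21 — is 2017-12-21.
The plaintiff's legal incapacity from 2017-09-28 to 2018-09-12 tolled the period for 349 days, extending the deadline to 2018-12-05.
None of the other events listed affects the running of the period under the stated rules.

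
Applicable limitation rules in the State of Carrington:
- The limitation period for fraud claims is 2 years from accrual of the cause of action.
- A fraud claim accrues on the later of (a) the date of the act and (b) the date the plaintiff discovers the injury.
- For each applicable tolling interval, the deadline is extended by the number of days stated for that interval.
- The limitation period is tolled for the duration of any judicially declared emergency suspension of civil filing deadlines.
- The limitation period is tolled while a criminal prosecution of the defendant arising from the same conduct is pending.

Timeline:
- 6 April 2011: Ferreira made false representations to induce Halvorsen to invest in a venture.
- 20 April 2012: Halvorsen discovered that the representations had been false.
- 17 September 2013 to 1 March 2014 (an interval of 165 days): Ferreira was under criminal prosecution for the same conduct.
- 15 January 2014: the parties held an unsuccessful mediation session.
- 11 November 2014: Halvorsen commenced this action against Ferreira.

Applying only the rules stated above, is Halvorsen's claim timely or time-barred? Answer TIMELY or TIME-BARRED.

The claim accrued on 20 April 2012 — the later of the 6 April 2011 act and the 20 April 2012 discovery.
The untolled deadline — 2 years after 20 April 2012 — is 20 April 2014.
The pending criminal prosecution from 17 September 2013 to 1 March 2014 tolled the period for 165 days, extending the deadline to 2 October 2014.
The other events in the timeline have no effect on the limitation period under the stated rules.
Filing on 11 November 2014 missed the 2 October 2014 deadline — the action is time-barred.

TIME-BARRED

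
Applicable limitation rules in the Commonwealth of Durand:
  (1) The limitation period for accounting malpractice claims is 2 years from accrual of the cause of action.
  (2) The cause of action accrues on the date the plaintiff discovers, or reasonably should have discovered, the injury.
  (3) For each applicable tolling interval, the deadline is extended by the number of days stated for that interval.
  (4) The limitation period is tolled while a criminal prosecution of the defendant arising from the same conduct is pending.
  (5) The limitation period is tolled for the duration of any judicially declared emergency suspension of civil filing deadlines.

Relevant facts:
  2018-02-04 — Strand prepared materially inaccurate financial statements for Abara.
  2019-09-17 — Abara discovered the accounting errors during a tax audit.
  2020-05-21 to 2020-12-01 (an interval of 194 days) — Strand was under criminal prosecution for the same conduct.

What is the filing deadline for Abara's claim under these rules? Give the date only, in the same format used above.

Accrual is tied to discovery, so the period began on 2019-09-17 rather than on 2018-02-04 when the act occurred.
2 years from 2019-09-17 is 2021-09-17.
The pending criminal prosecution from 2020-05-21 to 2020-12-01 tolled the period for 194 days, extending the deadline to 2022-03-30.

2022-03-30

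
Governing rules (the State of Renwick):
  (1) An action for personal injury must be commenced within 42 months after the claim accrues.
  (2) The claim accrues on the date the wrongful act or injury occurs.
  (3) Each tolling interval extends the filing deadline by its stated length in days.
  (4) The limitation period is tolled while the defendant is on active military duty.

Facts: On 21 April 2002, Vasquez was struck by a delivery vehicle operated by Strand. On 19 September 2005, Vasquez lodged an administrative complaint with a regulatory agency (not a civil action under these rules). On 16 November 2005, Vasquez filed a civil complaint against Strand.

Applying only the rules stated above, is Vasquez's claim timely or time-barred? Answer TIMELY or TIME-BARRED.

The claim accrued on 21 April 2002, when the wrongful act occurred.
Adding the 42 months base period to 21 April 2002 gives a deadline of 21 October 2005, before any tolling.
Nothing else in the chronology tolls or restarts the period.
Filing on 16 November 2005 missed the 21 October 2005 deadline — the action is time-barred.

TIME-BARRED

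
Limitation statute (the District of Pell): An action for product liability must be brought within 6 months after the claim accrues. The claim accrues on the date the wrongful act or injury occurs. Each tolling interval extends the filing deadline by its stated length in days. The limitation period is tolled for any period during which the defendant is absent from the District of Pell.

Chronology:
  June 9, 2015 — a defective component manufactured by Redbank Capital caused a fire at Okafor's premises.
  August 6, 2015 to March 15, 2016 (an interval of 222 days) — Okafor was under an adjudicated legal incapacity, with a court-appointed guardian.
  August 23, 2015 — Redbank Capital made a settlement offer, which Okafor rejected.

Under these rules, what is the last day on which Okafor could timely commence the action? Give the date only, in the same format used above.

The claim accrued on June 9, 2015, when the wrongful act occurred.
The untolled deadline — 6 months after June 9, 2015 — is December 9, 2015.
The plaintiff's legal incapacity from August 6, 2015 to March 15, 2016 does not toll the period, because no stated rule makes the plaintiff's incapacity a tolling event.
The other events in the timeline have no effect on the limitation period under the stated rules.

December 9, 2015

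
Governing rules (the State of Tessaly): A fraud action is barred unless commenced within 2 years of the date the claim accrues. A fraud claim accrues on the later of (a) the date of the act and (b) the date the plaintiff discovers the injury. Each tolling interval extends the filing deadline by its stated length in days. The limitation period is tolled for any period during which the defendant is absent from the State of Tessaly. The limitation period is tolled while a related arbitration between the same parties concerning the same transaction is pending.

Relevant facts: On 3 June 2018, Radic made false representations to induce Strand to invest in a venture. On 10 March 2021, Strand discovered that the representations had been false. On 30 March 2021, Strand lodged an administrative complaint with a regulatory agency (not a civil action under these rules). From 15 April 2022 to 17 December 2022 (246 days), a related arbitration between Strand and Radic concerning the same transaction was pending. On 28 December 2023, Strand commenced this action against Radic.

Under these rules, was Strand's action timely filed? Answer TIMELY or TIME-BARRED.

TIME-BARRED

Taking the later of the act (3 June 2018) and discovery (10 March 2021), the claim accrued on 10 March 2021.
Adding the 2 years base period to 10 March 2021 gives a deadline of 10 March 2023, before any tolling.
Because the pending related arbitration ran from 15 April 2022 to 17 December 2022, the deadline is extended by 246 days to 11 November 2023.
None of the other events listed affects the running of the period under the stated rules.
Filing on 28 December 2023 missed the 11 November 2023 deadline — the action is time-barred.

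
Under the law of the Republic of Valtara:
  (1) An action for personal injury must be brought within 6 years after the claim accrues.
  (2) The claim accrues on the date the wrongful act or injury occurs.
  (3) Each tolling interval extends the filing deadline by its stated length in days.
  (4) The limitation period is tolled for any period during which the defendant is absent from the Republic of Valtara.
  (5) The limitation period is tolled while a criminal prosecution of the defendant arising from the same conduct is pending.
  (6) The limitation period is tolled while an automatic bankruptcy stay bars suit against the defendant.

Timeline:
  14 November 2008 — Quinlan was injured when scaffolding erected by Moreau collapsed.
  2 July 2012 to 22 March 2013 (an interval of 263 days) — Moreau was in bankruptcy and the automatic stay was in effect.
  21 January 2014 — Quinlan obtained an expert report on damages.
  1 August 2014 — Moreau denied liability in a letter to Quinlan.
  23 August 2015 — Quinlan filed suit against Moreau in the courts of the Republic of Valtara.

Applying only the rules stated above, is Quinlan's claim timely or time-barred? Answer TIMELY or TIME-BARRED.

The claim accrued on 14 November 2008, the date of the act.
The untolled deadline — 6 years after 14 November 2008 — is 14 November 2014.
Because the automatic bankruptcy stay ran from 2 July 2012 to 22 March 2013, the deadline is extended by 263 days to 4 August 2015.
The other events in the timeline have no effect on the limitation period under the stated rules.
Quinlan filed on 23 August 2015, after the 4 August 2015 deadline, so the action is time-barred.

TIME-BARRED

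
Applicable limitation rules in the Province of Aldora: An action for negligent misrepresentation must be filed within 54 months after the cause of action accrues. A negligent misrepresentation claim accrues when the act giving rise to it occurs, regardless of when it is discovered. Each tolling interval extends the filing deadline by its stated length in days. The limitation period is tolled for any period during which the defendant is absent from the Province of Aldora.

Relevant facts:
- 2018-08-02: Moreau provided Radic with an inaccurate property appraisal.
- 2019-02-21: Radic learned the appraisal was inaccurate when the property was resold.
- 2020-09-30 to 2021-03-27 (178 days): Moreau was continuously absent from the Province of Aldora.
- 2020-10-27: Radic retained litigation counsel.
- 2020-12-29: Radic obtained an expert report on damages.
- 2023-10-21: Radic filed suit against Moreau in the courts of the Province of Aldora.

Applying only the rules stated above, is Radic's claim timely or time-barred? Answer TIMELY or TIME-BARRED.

TIME-BARRED

The claim accrued on 2018-08-02, when the wrongful act occurred; under the stated occurrence rule the 2019-02-21 discovery does not delay accrual.
Adding the 54 months base period to 2018-08-02 gives a deadline of 2023-02-02, before any tolling.
Because the defendant's absence from the jurisdiction ran from 2020-09-30 to 2021-03-27, the deadline is extended by 178 days to 2023-07-30.
None of the other events listed affects the running of the period under the stated rules.
Radic filed on 2023-10-21, after the 2023-07-30 deadline, so the action is time-barred.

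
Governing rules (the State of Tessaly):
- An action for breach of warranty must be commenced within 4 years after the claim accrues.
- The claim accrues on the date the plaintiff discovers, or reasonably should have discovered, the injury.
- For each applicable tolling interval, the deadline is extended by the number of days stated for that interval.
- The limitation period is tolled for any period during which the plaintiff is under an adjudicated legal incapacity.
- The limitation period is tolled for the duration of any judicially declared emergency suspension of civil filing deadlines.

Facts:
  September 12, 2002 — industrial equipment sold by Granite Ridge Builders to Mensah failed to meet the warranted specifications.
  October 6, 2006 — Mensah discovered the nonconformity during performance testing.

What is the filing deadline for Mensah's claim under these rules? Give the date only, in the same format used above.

Accrual is tied to discovery, so the period began on October 6, 2006 rather than on September 12, 2002 when the act occurred.
Adding the 4 years base period to October 6, 2006 gives a deadline of October 6, 2010, before any tolling.

October 6, 2010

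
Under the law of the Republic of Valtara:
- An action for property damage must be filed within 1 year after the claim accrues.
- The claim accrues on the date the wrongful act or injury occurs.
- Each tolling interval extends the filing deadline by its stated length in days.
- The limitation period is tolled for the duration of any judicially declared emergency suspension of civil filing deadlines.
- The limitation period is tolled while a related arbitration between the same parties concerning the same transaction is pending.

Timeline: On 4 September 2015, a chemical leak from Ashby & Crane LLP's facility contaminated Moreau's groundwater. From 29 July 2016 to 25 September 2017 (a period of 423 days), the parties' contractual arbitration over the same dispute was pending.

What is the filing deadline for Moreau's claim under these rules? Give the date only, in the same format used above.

The limitation period began to run on 4 September 2015.
The untolled deadline — 1 year after 4 September 2015 — is 4 September 2016.
The period was tolled for 423 days by the pending related arbitration (29 July 2016 to 25 September 2017), pushing the deadline to 1 November 2017.

1 November 2017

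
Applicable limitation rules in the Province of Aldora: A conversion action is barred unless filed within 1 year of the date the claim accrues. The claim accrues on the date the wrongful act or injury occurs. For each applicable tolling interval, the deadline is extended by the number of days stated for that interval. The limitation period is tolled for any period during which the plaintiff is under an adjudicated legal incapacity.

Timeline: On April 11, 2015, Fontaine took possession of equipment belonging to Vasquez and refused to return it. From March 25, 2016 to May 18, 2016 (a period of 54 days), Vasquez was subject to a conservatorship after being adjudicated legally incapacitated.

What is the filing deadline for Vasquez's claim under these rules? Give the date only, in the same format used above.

The claim accrued on April 11, 2015, the date of the act.
The untolled deadline — 1 year after April 11, 2015 — is April 11, 2016.
The plaintiff's legal incapacity from March 25, 2016 to May 18, 2016 tolled the period for 54 days, extending the deadline to June 4, 2016.

June 4, 2016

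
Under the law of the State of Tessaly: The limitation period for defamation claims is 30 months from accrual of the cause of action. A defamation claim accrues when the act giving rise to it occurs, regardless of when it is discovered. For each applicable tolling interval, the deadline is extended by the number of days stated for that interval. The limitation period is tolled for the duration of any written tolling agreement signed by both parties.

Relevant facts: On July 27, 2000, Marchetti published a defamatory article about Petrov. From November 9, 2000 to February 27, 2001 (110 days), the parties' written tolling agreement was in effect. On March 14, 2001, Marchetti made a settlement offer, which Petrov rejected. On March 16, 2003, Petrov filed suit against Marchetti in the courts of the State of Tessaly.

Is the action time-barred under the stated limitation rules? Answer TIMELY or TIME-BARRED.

The limitation period began to run on July 27, 2000.
30 months from July 27, 2000 is January 27, 2003.
The written tolling agreement from November 9, 2000 to February 27, 2001 tolled the period for 110 days, extending the deadline to May 17, 2003.
Nothing else in the chronology tolls or restarts the period.
Petrov filed on March 16, 2003, before the May 17, 2003 deadline, so the action is timely.

TIMELY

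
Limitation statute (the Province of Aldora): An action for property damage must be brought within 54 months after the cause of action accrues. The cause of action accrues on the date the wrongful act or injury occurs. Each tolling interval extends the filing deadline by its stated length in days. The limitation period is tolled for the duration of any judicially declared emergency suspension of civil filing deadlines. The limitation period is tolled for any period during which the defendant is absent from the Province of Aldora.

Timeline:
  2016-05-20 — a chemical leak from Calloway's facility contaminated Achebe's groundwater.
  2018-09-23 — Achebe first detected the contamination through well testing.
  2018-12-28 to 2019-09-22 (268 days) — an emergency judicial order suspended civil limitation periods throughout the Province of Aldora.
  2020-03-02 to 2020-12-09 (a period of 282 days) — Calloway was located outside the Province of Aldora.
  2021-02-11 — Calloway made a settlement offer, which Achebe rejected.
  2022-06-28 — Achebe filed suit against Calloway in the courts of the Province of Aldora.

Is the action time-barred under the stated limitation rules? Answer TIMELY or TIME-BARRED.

TIME-BARRED

Because the rule ties accrual to occurrence, the claim accrued on 2016-05-20, not on the 2018-09-23 discovery date.
The untolled deadline — 54 months after 2016-05-20 — is 2020-11-20.
Because the emergency suspension of filing deadlines ran from 2018-12-28 to 2019-09-22, the deadline is extended by 268 days to 2021-08-15.
The defendant's absence from the jurisdiction from 2020-03-02 to 2020-12-09 tolled the period for 282 days, extending the deadline to 2022-05-24.
Nothing else in the chronology tolls or restarts the period.
The 2022-06-28 filing falls after the 2022-05-24 deadline; the claim is time-barred.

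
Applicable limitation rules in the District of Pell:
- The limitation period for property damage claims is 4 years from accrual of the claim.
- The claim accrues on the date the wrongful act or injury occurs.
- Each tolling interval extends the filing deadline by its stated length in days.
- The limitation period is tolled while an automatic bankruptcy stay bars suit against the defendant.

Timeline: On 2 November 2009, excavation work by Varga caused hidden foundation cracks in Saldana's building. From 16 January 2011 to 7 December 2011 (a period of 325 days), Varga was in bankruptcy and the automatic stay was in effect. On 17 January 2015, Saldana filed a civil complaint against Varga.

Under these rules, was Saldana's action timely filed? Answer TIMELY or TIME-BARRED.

TIME-BARRED

The limitation period began to run on 2 November 2009.
The untolled deadline — 4 years after 2 November 2009 — is 2 November 2013.
Because the automatic bankruptcy stay ran from 16 January 2011 to 7 December 2011, the deadline is extended by 325 days to 23 September 2014.
The 17 January 2015 filing falls after the 23 September 2014 deadline; the claim is time-barred.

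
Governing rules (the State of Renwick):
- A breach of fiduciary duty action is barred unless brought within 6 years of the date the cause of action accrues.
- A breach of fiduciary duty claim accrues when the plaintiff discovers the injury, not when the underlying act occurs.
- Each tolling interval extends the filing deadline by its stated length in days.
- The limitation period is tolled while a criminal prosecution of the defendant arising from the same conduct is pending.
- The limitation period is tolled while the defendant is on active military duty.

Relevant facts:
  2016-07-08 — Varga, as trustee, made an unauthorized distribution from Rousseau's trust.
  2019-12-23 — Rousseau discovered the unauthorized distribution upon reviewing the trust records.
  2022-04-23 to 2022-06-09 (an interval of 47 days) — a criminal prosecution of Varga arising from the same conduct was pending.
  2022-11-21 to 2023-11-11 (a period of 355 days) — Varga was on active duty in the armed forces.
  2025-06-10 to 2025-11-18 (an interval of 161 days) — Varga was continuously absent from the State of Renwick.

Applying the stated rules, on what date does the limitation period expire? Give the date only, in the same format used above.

2027-01-29

Accrual is tied to discovery, so the period began on 2019-12-23 rather than on 2016-07-08 when the act occurred.
Adding the 6 years base period to 2019-12-23 gives a deadline of 2025-12-23, before any tolling.
The pending criminal prosecution from 2022-04-23 to 2022-06-09 tolled the period for 47 days, extending the deadline to 2026-02-08.
The period was tolled for 355 days by the defendant's active military service (2022-11-21 to 2023-11-11), pushing the deadline to 2027-01-29.
No stated provision tolls the period for the defendant's absence, so the interval from 2025-06-10 to 2025-11-18 has no effect on the deadline.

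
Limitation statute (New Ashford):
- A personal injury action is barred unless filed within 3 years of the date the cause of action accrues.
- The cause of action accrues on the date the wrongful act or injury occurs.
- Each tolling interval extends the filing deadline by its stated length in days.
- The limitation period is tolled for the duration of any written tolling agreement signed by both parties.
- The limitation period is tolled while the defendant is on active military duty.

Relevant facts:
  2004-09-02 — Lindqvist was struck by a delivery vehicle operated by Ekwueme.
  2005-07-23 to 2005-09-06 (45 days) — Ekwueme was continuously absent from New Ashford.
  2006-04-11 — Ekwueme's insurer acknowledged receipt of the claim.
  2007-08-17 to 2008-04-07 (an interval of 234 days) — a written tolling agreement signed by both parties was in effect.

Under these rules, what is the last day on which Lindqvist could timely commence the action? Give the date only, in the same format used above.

The claim accrued on 2004-09-02, when the wrongful act occurred.
The untolled deadline — 3 years after 2004-09-02 — is 2007-09-02.
Because the written tolling agreement ran from 2007-08-17 to 2008-04-07, the deadline is extended by 234 days to 2008-04-23.
No stated provision tolls the period for the defendant's absence, so the interval from 2005-07-23 to 2005-09-06 has no effect on the deadline.
None of the other events listed affects the running of the period under the stated rules.

2008-04-23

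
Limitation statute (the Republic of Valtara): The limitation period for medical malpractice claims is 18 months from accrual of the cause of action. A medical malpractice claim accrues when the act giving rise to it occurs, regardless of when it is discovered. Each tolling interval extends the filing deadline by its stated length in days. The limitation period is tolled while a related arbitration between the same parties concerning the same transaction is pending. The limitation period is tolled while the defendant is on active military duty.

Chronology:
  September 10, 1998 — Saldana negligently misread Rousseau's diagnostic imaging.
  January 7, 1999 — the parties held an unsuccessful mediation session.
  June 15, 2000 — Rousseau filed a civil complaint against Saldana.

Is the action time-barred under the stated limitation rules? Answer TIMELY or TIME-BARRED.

TIME-BARRED

The cause of action accrued on September 10, 1998, the date of the act.
18 months from September 10, 1998 is March 10, 2000.
None of the other events listed affects the running of the period under the stated rules.
Filing on June 15, 2000 missed the March 10, 2000 deadline — the action is time-barred.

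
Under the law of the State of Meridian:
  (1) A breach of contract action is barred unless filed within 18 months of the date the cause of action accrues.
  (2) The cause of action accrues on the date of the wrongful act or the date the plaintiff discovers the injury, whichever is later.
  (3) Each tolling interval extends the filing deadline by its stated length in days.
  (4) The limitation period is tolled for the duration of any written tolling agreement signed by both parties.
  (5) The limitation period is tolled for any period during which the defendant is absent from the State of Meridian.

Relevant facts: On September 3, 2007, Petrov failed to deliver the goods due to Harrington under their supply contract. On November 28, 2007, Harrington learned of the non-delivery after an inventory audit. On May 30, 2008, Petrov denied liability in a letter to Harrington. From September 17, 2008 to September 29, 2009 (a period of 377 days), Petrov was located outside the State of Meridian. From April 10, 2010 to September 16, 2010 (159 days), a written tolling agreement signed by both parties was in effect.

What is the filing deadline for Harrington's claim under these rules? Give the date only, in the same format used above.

November 15, 2010

The claim accrued on November 28, 2007 — the later of the September 3, 2007 act and the November 28, 2007 discovery.
18 months from November 28, 2007 is May 28, 2009.
The period was tolled for 377 days by the defendant's absence from the jurisdiction (September 17, 2008 to September 29, 2009), pushing the deadline to June 9, 2010.
The period was tolled for 159 days by the written tolling agreement (April 10, 2010 to September 16, 2010), pushing the deadline to November 15, 2010.
The other events in the timeline have no effect on the limitation period under the stated rules.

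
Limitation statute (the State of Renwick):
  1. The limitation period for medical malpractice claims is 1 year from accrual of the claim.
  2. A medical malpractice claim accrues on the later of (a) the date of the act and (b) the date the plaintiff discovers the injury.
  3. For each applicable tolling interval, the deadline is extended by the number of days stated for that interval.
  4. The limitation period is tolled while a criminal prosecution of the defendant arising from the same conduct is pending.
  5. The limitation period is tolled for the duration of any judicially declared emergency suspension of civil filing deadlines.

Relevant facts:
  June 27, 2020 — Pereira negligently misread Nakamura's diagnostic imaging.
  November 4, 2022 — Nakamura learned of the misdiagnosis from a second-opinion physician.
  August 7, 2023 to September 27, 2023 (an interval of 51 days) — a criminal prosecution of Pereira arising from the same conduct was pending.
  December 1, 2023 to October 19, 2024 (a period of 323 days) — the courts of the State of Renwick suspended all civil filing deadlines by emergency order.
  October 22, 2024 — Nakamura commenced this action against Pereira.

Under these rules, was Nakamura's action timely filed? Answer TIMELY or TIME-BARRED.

Because discovery on November 4, 2022 post-dates the June 27, 2020 act, accrual under the later-of rule falls on November 4, 2022.
The untolled deadline — 1 year after November 4, 2022 — is November 4, 2023.
The period was tolled for 51 days by the pending criminal prosecution (August 7, 2023 to September 27, 2023), pushing the deadline to December 25, 2023.
Because the emergency suspension of filing deadlines ran from December 1, 2023 to October 19, 2024, the deadline is extended by 323 days to November 12, 2024.
Nakamura filed on October 22, 2024, before the November 12, 2024 deadline, so the action is timely.

TIMELY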